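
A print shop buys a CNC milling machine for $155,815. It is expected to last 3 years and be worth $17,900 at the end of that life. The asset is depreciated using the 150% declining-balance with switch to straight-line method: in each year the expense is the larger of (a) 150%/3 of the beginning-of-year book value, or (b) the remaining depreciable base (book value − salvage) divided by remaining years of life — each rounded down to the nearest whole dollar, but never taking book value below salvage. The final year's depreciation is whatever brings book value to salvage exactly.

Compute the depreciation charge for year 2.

Depreciable base = $155,815 − $17,900 = $137,915.
Year 1: DB = ⌊$155,815 × 150%/3⌋ = $77,907; SL = ⌊$137,915/3⌋ = $45,971 → take DB $77,907. Book value $77,908.
Year 2: DB = ⌊$77,908 × 150%/3⌋ = $38,954; SL = ⌊$60,008/2⌋ = $30,004 → take DB $38,954. Book value $38,954.

$38,954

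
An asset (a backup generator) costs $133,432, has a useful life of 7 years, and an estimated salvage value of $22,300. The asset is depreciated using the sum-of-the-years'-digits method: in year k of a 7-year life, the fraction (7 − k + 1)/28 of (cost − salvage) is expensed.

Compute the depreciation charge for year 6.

$7,938

Depreciable base = $133,432 − $22,300 = $111,132.
Sum of the years' digits = 7+6+5+4+3+2+1 = 28.
Year 1: $111,132 × 7/28 = $27,783. Book value $105,649.
Year 2: $111,132 × 6/28 = $23,814. Book value $81,835.
Year 3: $111,132 × 5/28 = $19,845. Book value $61,990.
Year 4: $111,132 × 4/28 = $15,876. Book value $46,114.
Year 5: $111,132 × 3/28 = $11,907. Book value $34,207.
Year 6: $111,132 × 2/28 = $7,938. Book value $26,269.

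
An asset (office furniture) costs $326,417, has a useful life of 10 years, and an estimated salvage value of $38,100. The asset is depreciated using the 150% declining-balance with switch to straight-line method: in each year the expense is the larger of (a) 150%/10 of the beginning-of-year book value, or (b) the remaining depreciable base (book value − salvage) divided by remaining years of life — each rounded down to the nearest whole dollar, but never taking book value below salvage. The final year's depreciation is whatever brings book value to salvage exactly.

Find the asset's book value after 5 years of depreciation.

$144,835

Depreciable base = $326,417 − $38,100 = $288,317.
Year 1: DB = ⌊$326,417 × 150%/10⌋ = $48,962; SL = ⌊$288,317/10⌋ = $28,831 → take DB $48,962. Book value $277,455.
Year 2: DB = ⌊$277,455 × 150%/10⌋ = $41,618; SL = ⌊$239,355/9⌋ = $26,595 → take DB $41,618. Book value $235,837.
Year 3: DB = ⌊$235,837 × 150%/10⌋ = $35,375; SL = ⌊$197,737/8⌋ = $24,717 → take DB $35,375. Book value $200,462.
Year 4: DB = ⌊$200,462 × 150%/10⌋ = $30,069; SL = ⌊$162,362/7⌋ = $23,194 → take DB $30,069. Book value $170,393.
Year 5: DB = ⌊$170,393 × 150%/10⌋ = $25,558; SL = ⌊$132,293/6⌋ = $22,048 → take DB $25,558. Book value $144,835.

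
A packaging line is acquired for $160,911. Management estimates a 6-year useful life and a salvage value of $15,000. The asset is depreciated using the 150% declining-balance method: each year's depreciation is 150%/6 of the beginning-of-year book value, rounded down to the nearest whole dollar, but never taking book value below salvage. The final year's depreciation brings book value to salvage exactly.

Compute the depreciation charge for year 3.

Depreciable base = $160,911 − $15,000 = $145,911.
Year 1: ⌊$160,911 × 150%/6⌋ = $40,227. Book value $120,684.
Year 2: ⌊$120,684 × 150%/6⌋ = $30,171. Book value $90,513.
Year 3: ⌊$90,513 × 150%/6⌋ = $22,628. Book value $67,885.

$22,628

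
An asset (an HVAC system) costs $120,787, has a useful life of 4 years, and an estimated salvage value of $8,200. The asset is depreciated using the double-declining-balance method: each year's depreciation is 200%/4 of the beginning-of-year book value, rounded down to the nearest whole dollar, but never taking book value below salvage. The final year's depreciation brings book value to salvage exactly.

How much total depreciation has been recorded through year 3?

Depreciable base = $120,787 − $8,200 = $112,587.
Year 1: ⌊$120,787 × 200%/4⌋ = $60,393. Book value $60,394.
Year 2: ⌊$60,394 × 200%/4⌋ = $30,197. Book value $30,197.
Year 3: ⌊$30,197 × 200%/4⌋ = $15,098. Book value $15,099.
Accumulated through year 3 = $120,787 − $15,099 = $105,688.

$105,688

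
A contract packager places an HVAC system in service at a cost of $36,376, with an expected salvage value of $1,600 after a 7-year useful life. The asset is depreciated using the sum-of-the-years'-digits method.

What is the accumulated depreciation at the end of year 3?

$22,356

Depreciable base = $36,376 − $1,600 = $34,776.
Sum of the years' digits = 7+6+5+4+3+2+1 = 28.
Year 1: $34,776 × 7/28 = $8,694. Book value $27,682.
Year 2: $34,776 × 6/28 = $7,452. Book value $20,230.
Year 3: $34,776 × 5/28 = $6,210. Book value $14,020.
Accumulated through year 3 = $36,376 − $14,020 = $22,356.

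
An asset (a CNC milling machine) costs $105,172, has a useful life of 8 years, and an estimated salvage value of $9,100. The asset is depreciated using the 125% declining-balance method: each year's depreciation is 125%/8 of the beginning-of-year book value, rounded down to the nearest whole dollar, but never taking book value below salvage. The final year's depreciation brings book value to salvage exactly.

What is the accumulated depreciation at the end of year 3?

Depreciable base = $105,172 − $9,100 = $96,072.
Year 1: ⌊$105,172 × 125%/8⌋ = $16,433. Book value $88,739.
Year 2: ⌊$88,739 × 125%/8⌋ = $13,865. Book value $74,874.
Year 3: ⌊$74,874 × 125%/8⌋ = $11,699. Book value $63,175.
Accumulated through year 3 = $105,172 − $63,175 = $41,997.

$41,997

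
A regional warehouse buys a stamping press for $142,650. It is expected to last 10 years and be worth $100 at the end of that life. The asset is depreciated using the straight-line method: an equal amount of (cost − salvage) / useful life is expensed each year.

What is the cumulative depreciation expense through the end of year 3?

Depreciable base = $142,650 − $100 = $142,550.
Annual expense = $142,550 / 10 = $14,255.
End of year 1: book value $128,395.
End of year 2: book value $114,140.
End of year 3: book value $99,885.
Accumulated through year 3 = $142,650 − $99,885 = $42,765.

$42,765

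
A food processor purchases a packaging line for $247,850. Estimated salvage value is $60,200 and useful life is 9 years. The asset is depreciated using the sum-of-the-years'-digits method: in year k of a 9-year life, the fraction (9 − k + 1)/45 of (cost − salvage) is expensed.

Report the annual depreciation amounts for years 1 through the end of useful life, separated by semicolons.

$37,530; $33,360; $29,190; $25,020; $20,850; $16,680; $12,510; $8,340; $4,170

Depreciable base = $247,850 − $60,200 = $187,650.
Sum of the years' digits = 9+8+7+6+5+4+3+2+1 = 45.
Year 1: $187,650 × 9/45 = $37,530. Book value $210,320.
Year 2: $187,650 × 8/45 = $33,360. Book value $176,960.
Year 3: $187,650 × 7/45 = $29,190. Book value $147,770.
Year 4: $187,650 × 6/45 = $25,020. Book value $122,750.
Year 5: $187,650 × 5/45 = $20,850. Book value $101,900.
Year 6: $187,650 × 4/45 = $16,680. Book value $85,220.
Year 7: $187,650 × 3/45 = $12,510. Book value $72,710.
Year 8: $187,650 × 2/45 = $8,340. Book value $64,370.
Year 9: $187,650 × 1/45 = $4,170. Book value $60,200.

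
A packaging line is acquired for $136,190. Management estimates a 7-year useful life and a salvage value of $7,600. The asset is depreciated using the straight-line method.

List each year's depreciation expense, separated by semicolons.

$18,370; $18,370; $18,370; $18,370; $18,370; $18,370; $18,370

Depreciable base = $136,190 − $7,600 = $128,590.
Annual expense = $128,590 / 7 = $18,370.
End of year 1: book value $117,820.
End of year 2: book value $99,450.
End of year 3: book value $81,080.
End of year 4: book value $62,710.
End of year 5: book value $44,340.
End of year 6: book value $25,970.
End of year 7: book value $7,600.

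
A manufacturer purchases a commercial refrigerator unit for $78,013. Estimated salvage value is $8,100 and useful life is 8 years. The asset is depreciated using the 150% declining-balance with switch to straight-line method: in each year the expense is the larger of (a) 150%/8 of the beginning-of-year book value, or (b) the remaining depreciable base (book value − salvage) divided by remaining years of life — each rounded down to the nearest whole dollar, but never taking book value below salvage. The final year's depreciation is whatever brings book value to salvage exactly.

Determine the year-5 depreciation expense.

$6,475

Depreciable base = $78,013 − $8,100 = $69,913.
Year 1: DB = ⌊$78,013 × 150%/8⌋ = $14,627; SL = ⌊$69,913/8⌋ = $8,739 → take DB $14,627. Book value $63,386.
Year 2: DB = ⌊$63,386 × 150%/8⌋ = $11,884; SL = ⌊$55,286/7⌋ = $7,898 → take DB $11,884. Book value $51,502.
Year 3: DB = ⌊$51,502 × 150%/8⌋ = $9,656; SL = ⌊$43,402/6⌋ = $7,233 → take DB $9,656. Book value $41,846.
Year 4: DB = ⌊$41,846 × 150%/8⌋ = $7,846; SL = ⌊$33,746/5⌋ = $6,749 → take DB $7,846. Book value $34,000.
Year 5: DB = ⌊$34,000 × 150%/8⌋ = $6,375; SL = ⌊$25,900/4⌋ = $6,475 → take SL $6,475. Book value $27,525.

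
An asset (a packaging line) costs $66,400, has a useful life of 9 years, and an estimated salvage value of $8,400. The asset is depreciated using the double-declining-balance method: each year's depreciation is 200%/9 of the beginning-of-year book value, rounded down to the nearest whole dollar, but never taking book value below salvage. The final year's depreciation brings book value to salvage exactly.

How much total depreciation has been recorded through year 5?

Depreciable base = $66,400 − $8,400 = $58,000.
Year 1: ⌊$66,400 × 200%/9⌋ = $14,755. Book value $51,645.
Year 2: ⌊$51,645 × 200%/9⌋ = $11,476. Book value $40,169.
Year 3: ⌊$40,169 × 200%/9⌋ = $8,926. Book value $31,243.
Year 4: ⌊$31,243 × 200%/9⌋ = $6,942. Book value $24,301.
Year 5: ⌊$24,301 × 200%/9⌋ = $5,400. Book value $18,901.
Accumulated through year 5 = $66,400 − $18,901 = $47,499.

$47,499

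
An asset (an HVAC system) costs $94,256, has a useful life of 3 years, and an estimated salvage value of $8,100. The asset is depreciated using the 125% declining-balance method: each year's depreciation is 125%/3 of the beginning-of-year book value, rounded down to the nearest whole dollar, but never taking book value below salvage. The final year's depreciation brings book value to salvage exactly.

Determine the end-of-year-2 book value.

$32,074

Depreciable base = $94,256 − $8,100 = $86,156.
Year 1: ⌊$94,256 × 125%/3⌋ = $39,273. Book value $54,983.
Year 2: ⌊$54,983 × 125%/3⌋ = $22,909. Book value $32,074.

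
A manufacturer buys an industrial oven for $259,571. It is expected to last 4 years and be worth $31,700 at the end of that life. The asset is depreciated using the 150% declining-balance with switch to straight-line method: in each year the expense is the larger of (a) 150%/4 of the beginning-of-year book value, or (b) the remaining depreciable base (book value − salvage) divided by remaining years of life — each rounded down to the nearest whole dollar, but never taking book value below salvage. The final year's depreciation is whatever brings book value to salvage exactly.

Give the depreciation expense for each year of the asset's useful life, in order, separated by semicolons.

$97,339; $60,837; $38,023; $31,672

Depreciable base = $259,571 − $31,700 = $227,871.
Year 1: DB = ⌊$259,571 × 150%/4⌋ = $97,339; SL = ⌊$227,871/4⌋ = $56,967 → take DB $97,339. Book value $162,232.
Year 2: DB = ⌊$162,232 × 150%/4⌋ = $60,837; SL = ⌊$130,532/3⌋ = $43,510 → take DB $60,837. Book value $101,395.
Year 3: DB = ⌊$101,395 × 150%/4⌋ = $38,023; SL = ⌊$69,695/2⌋ = $34,847 → take DB $38,023. Book value $63,372.
Year 4 (final): $63,372 − $31,700 = $31,672. Book value $31,700.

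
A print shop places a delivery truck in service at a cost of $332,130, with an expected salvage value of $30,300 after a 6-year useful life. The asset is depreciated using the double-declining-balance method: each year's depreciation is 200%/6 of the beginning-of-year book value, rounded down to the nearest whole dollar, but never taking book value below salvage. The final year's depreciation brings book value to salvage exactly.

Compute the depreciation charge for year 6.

$13,438

Depreciable base = $332,130 − $30,300 = $301,830.
Year 1: ⌊$332,130 × 200%/6⌋ = $110,710. Book value $221,420.
Year 2: ⌊$221,420 × 200%/6⌋ = $73,806. Book value $147,614.
Year 3: ⌊$147,614 × 200%/6⌋ = $49,204. Book value $98,410.
Year 4: ⌊$98,410 × 200%/6⌋ = $32,803. Book value $65,607.
Year 5: ⌊$65,607 × 200%/6⌋ = $21,869. Book value $43,738.
Year 6 (final): $43,738 − $30,300 = $13,438. Book value $30,300.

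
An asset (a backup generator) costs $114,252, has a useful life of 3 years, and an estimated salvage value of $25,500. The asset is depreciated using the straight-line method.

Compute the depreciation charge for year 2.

$29,584

Depreciable base = $114,252 − $25,500 = $88,752.
Annual expense = $88,752 / 3 = $29,584.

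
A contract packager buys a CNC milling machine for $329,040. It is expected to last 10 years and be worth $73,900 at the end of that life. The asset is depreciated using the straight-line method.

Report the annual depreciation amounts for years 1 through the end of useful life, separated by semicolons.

$25,514; $25,514; $25,514; $25,514; $25,514; $25,514; $25,514; $25,514; $25,514; $25,514

Depreciable base = $329,040 − $73,900 = $255,140.
Annual expense = $255,140 / 10 = $25,514.
End of year 1: book value $303,526.
End of year 2: book value $278,012.
End of year 3: book value $252,498.
End of year 4: book value $226,984.
End of year 5: book value $201,470.
End of year 6: book value $175,956.
End of year 7: book value $150,442.
End of year 8: book value $124,928.
End of year 9: book value $99,414.
End of year 10: book value $73,900.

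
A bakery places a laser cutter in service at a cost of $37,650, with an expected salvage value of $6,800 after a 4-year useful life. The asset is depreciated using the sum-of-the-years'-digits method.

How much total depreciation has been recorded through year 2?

Depreciable base = $37,650 − $6,800 = $30,850.
Sum of the years' digits = 4+3+2+1 = 10.
Year 1: $30,850 × 4/10 = $12,340. Book value $25,310.
Year 2: $30,850 × 3/10 = $9,255. Book value $16,055.
Accumulated through year 2 = $37,650 − $16,055 = $21,595.

$21,595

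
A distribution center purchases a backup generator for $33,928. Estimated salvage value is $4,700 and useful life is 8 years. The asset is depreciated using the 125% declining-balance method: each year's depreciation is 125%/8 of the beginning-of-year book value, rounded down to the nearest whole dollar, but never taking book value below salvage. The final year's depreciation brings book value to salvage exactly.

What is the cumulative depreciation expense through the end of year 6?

$21,685

Depreciable base = $33,928 − $4,700 = $29,228.
Year 1: ⌊$33,928 × 125%/8⌋ = $5,301. Book value $28,627.
Year 2: ⌊$28,627 × 125%/8⌋ = $4,472. Book value $24,155.
Year 3: ⌊$24,155 × 125%/8⌋ = $3,774. Book value $20,381.
Year 4: ⌊$20,381 × 125%/8⌋ = $3,184. Book value $17,197.
Year 5: ⌊$17,197 × 125%/8⌋ = $2,687. Book value $14,510.
Year 6: ⌊$14,510 × 125%/8⌋ = $2,267. Book value $12,243.
Accumulated through year 6 = $33,928 − $12,243 = $21,685.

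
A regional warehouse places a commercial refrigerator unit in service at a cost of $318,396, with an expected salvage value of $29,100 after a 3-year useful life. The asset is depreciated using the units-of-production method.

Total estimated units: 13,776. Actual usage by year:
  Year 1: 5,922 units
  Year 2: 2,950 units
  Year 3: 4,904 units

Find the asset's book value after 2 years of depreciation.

Depreciable base = $318,396 − $29,100 = $289,296.
Rate = $289,296 / 13,776 units = $21 per unit.
Year 1: 5,922 × $21 = $124,362. Book value $194,034.
Year 2: 2,950 × $21 = $61,950. Book value $132,084.

$132,084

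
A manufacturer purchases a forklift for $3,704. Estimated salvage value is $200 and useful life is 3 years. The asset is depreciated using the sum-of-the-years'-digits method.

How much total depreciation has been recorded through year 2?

$2,920

Depreciable base = $3,704 − $200 = $3,504.
Sum of the years' digits = 3+2+1 = 6.
Year 1: $3,504 × 3/6 = $1,752. Book value $1,952.
Year 2: $3,504 × 2/6 = $1,168. Book value $784.
Accumulated through year 2 = $3,704 − $784 = $2,920.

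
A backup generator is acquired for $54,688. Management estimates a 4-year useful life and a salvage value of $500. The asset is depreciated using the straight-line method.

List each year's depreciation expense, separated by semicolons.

$13,547; $13,547; $13,547; $13,547

Depreciable base = $54,688 − $500 = $54,188.
Annual expense = $54,188 / 4 = $13,547.
End of year 1: book value $41,141.
End of year 2: book value $27,594.
End of year 3: book value $14,047.
End of year 4: book value $500.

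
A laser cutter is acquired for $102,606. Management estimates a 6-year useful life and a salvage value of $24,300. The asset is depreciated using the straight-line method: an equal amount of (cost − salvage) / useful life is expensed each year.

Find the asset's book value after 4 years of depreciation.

$50,402

Depreciable base = $102,606 − $24,300 = $78,306.
Annual expense = $78,306 / 6 = $13,051.
End of year 1: book value $89,555.
End of year 2: book value $76,504.
End of year 3: book value $63,453.
End of year 4: book value $50,402.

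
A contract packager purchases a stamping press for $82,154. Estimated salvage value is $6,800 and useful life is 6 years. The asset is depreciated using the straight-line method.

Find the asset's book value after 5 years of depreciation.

Depreciable base = $82,154 − $6,800 = $75,354.
Annual expense = $75,354 / 6 = $12,559.
End of year 1: book value $69,595.
End of year 2: book value $57,036.
End of year 3: book value $44,477.
End of year 4: book value $31,918.
End of year 5: book value $19,359.

$19,359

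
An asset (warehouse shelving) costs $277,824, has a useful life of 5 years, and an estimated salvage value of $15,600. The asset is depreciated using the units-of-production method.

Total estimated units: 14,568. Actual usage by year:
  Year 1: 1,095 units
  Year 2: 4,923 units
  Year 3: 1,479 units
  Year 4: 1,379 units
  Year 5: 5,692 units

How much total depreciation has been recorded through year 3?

Depreciable base = $277,824 − $15,600 = $262,224.
Rate = $262,224 / 14,568 units = $18 per unit.
Year 1: 1,095 × $18 = $19,710. Book value $258,114.
Year 2: 4,923 × $18 = $88,614. Book value $169,500.
Year 3: 1,479 × $18 = $26,622. Book value $142,878.
Accumulated through year 3 = $277,824 − $142,878 = $134,946.

$134,946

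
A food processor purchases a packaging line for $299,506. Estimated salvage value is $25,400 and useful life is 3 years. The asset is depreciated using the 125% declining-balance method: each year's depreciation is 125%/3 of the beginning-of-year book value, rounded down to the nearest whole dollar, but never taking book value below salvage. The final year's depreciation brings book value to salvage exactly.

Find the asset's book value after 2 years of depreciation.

$101,916

Depreciable base = $299,506 − $25,400 = $274,106.
Year 1: ⌊$299,506 × 125%/3⌋ = $124,794. Book value $174,712.
Year 2: ⌊$174,712 × 125%/3⌋ = $72,796. Book value $101,916.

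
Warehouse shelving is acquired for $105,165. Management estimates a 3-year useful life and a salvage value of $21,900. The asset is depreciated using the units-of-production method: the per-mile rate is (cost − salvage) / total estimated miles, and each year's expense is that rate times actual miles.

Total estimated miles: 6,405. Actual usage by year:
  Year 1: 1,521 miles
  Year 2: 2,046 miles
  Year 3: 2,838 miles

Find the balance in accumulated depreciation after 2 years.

$46,371

Depreciable base = $105,165 − $21,900 = $83,265.
Rate = $83,265 / 6,405 miles = $13 per mile.
Year 1: 1,521 × $13 = $19,773. Book value $85,392.
Year 2: 2,046 × $13 = $26,598. Book value $58,794.
Accumulated through year 2 = $105,165 − $58,794 = $46,371.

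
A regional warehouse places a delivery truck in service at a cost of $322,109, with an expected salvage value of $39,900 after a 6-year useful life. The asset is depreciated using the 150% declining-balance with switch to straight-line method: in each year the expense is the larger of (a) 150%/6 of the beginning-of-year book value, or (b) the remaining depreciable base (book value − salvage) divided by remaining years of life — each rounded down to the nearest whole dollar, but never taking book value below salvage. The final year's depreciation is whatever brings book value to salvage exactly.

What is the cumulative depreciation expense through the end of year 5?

Depreciable base = $322,109 − $39,900 = $282,209.
Year 1: DB = ⌊$322,109 × 150%/6⌋ = $80,527; SL = ⌊$282,209/6⌋ = $47,034 → take DB $80,527. Book value $241,582.
Year 2: DB = ⌊$241,582 × 150%/6⌋ = $60,395; SL = ⌊$201,682/5⌋ = $40,336 → take DB $60,395. Book value $181,187.
Year 3: DB = ⌊$181,187 × 150%/6⌋ = $45,296; SL = ⌊$141,287/4⌋ = $35,321 → take DB $45,296. Book value $135,891.
Year 4: DB = ⌊$135,891 × 150%/6⌋ = $33,972; SL = ⌊$95,991/3⌋ = $31,997 → take DB $33,972. Book value $101,919.
Year 5: DB = ⌊$101,919 × 150%/6⌋ = $25,479; SL = ⌊$62,019/2⌋ = $31,009 → take SL $31,009. Book value $70,910.
Accumulated through year 5 = $322,109 − $70,910 = $251,199.

$251,199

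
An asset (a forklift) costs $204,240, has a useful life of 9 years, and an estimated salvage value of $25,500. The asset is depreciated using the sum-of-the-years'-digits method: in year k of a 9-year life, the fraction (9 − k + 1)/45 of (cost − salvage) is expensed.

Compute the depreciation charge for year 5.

Depreciable base = $204,240 − $25,500 = $178,740.
Sum of the years' digits = 9+8+7+6+5+4+3+2+1 = 45.
Year 1: $178,740 × 9/45 = $35,748. Book value $168,492.
Year 2: $178,740 × 8/45 = $31,776. Book value $136,716.
Year 3: $178,740 × 7/45 = $27,804. Book value $108,912.
Year 4: $178,740 × 6/45 = $23,832. Book value $85,080.
Year 5: $178,740 × 5/45 = $19,860. Book value $65,220.

$19,860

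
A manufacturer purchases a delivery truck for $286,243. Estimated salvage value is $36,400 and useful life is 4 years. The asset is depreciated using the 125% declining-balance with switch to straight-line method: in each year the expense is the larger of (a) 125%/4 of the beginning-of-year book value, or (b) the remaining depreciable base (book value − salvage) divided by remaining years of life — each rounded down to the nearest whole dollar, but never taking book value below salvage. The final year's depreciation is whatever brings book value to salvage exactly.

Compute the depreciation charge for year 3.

Depreciable base = $286,243 − $36,400 = $249,843.
Year 1: DB = ⌊$286,243 × 125%/4⌋ = $89,450; SL = ⌊$249,843/4⌋ = $62,460 → take DB $89,450. Book value $196,793.
Year 2: DB = ⌊$196,793 × 125%/4⌋ = $61,497; SL = ⌊$160,393/3⌋ = $53,464 → take DB $61,497. Book value $135,296.
Year 3: DB = ⌊$135,296 × 125%/4⌋ = $42,280; SL = ⌊$98,896/2⌋ = $49,448 → take SL $49,448. Book value $85,848.

$49,448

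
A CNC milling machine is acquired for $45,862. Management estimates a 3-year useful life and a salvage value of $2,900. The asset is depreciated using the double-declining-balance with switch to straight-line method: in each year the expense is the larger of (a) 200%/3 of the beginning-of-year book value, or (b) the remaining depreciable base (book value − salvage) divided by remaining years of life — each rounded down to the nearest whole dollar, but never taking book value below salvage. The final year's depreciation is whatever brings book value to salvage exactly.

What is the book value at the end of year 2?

Depreciable base = $45,862 − $2,900 = $42,962.
Year 1: DB = ⌊$45,862 × 200%/3⌋ = $30,574; SL = ⌊$42,962/3⌋ = $14,320 → take DB $30,574. Book value $15,288.
Year 2: DB = ⌊$15,288 × 200%/3⌋ = $10,192; SL = ⌊$12,388/2⌋ = $6,194 → take DB $10,192. Book value $5,096.

$5,096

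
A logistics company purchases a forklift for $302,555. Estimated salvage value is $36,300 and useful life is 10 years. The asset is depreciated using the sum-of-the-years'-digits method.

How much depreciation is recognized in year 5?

Depreciable base = $302,555 − $36,300 = $266,255.
Sum of the years' digits = 10+9+8+7+6+5+4+3+2+1 = 55.
Year 1: $266,255 × 10/55 = $48,410. Book value $254,145.
Year 2: $266,255 × 9/55 = $43,569. Book value $210,576.
Year 3: $266,255 × 8/55 = $38,728. Book value $171,848.
Year 4: $266,255 × 7/55 = $33,887. Book value $137,961.
Year 5: $266,255 × 6/55 = $29,046. Book value $108,915.

$29,046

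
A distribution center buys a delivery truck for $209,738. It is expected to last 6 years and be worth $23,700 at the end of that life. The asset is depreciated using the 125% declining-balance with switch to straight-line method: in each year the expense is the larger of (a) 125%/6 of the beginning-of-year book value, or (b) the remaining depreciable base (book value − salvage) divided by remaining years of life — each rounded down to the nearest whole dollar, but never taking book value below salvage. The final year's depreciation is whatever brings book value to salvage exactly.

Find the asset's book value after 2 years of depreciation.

Depreciable base = $209,738 − $23,700 = $186,038.
Year 1: DB = ⌊$209,738 × 125%/6⌋ = $43,695; SL = ⌊$186,038/6⌋ = $31,006 → take DB $43,695. Book value $166,043.
Year 2: DB = ⌊$166,043 × 125%/6⌋ = $34,592; SL = ⌊$142,343/5⌋ = $28,468 → take DB $34,592. Book value $131,451.

$131,451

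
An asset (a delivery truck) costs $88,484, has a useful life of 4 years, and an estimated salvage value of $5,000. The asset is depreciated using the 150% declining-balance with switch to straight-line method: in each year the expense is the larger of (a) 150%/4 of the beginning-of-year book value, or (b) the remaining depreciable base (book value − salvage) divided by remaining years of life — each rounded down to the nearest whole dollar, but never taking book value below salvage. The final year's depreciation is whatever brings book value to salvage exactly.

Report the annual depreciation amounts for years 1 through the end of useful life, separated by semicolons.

$33,181; $20,738; $14,782; $14,783

Depreciable base = $88,484 − $5,000 = $83,484.
Year 1: DB = ⌊$88,484 × 150%/4⌋ = $33,181; SL = ⌊$83,484/4⌋ = $20,871 → take DB $33,181. Book value $55,303.
Year 2: DB = ⌊$55,303 × 150%/4⌋ = $20,738; SL = ⌊$50,303/3⌋ = $16,767 → take DB $20,738. Book value $34,565.
Year 3: DB = ⌊$34,565 × 150%/4⌋ = $12,961; SL = ⌊$29,565/2⌋ = $14,782 → take SL $14,782. Book value $19,783.
Year 4 (final): $19,783 − $5,000 = $14,783. Book value $5,000.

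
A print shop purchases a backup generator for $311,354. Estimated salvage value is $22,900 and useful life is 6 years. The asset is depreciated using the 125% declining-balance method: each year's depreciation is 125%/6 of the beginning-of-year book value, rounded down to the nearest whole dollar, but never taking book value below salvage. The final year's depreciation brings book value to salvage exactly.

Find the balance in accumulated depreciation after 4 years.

Depreciable base = $311,354 − $22,900 = $288,454.
Year 1: ⌊$311,354 × 125%/6⌋ = $64,865. Book value $246,489.
Year 2: ⌊$246,489 × 125%/6⌋ = $51,351. Book value $195,138.
Year 3: ⌊$195,138 × 125%/6⌋ = $40,653. Book value $154,485.
Year 4: ⌊$154,485 × 125%/6⌋ = $32,184. Book value $122,301.
Accumulated through year 4 = $311,354 − $122,301 = $189,053.

$189,053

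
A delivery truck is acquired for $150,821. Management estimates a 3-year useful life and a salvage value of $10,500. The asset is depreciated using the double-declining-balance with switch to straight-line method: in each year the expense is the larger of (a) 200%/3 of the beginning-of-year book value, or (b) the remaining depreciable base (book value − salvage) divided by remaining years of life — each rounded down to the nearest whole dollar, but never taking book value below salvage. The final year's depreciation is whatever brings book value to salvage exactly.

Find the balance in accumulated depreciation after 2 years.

$134,063

Depreciable base = $150,821 − $10,500 = $140,321.
Year 1: DB = ⌊$150,821 × 200%/3⌋ = $100,547; SL = ⌊$140,321/3⌋ = $46,773 → take DB $100,547. Book value $50,274.
Year 2: DB = ⌊$50,274 × 200%/3⌋ = $33,516; SL = ⌊$39,774/2⌋ = $19,887 → take DB $33,516. Book value $16,758.
Accumulated through year 2 = $150,821 − $16,758 = $134,063.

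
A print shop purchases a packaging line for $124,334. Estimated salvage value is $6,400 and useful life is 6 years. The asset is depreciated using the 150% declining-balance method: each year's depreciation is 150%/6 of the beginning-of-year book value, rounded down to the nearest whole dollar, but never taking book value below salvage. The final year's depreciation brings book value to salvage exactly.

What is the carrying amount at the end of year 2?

Depreciable base = $124,334 − $6,400 = $117,934.
Year 1: ⌊$124,334 × 150%/6⌋ = $31,083. Book value $93,251.
Year 2: ⌊$93,251 × 150%/6⌋ = $23,312. Book value $69,939.

$69,939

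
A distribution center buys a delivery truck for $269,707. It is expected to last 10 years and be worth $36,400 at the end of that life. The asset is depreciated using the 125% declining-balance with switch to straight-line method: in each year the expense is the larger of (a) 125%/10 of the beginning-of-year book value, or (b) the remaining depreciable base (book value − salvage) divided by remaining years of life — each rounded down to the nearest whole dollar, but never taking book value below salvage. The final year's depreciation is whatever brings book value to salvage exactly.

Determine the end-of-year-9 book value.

$56,684

Depreciable base = $269,707 − $36,400 = $233,307.
Year 1: DB = ⌊$269,707 × 125%/10⌋ = $33,713; SL = ⌊$233,307/10⌋ = $23,330 → take DB $33,713. Book value $235,994.
Year 2: DB = ⌊$235,994 × 125%/10⌋ = $29,499; SL = ⌊$199,594/9⌋ = $22,177 → take DB $29,499. Book value $206,495.
Year 3: DB = ⌊$206,495 × 125%/10⌋ = $25,811; SL = ⌊$170,095/8⌋ = $21,261 → take DB $25,811. Book value $180,684.
Year 4: DB = ⌊$180,684 × 125%/10⌋ = $22,585; SL = ⌊$144,284/7⌋ = $20,612 → take DB $22,585. Book value $158,099.
Year 5: DB = ⌊$158,099 × 125%/10⌋ = $19,762; SL = ⌊$121,699/6⌋ = $20,283 → take SL $20,283. Book value $137,816.
Year 6: DB = ⌊$137,816 × 125%/10⌋ = $17,227; SL = ⌊$101,416/5⌋ = $20,283 → take SL $20,283. Book value $117,533.
Year 7: DB = ⌊$117,533 × 125%/10⌋ = $14,691; SL = ⌊$81,133/4⌋ = $20,283 → take SL $20,283. Book value $97,250.
Year 8: DB = ⌊$97,250 × 125%/10⌋ = $12,156; SL = ⌊$60,850/3⌋ = $20,283 → take SL $20,283. Book value $76,967.
Year 9: DB = ⌊$76,967 × 125%/10⌋ = $9,620; SL = ⌊$40,567/2⌋ = $20,283 → take SL $20,283. Book value $56,684.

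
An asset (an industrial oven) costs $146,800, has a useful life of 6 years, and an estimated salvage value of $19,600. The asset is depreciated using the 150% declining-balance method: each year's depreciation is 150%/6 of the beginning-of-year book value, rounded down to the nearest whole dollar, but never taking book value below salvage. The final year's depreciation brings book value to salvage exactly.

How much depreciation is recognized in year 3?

Depreciable base = $146,800 − $19,600 = $127,200.
Year 1: ⌊$146,800 × 150%/6⌋ = $36,700. Book value $110,100.
Year 2: ⌊$110,100 × 150%/6⌋ = $27,525. Book value $82,575.
Year 3: ⌊$82,575 × 150%/6⌋ = $20,643. Book value $61,932.

$20,643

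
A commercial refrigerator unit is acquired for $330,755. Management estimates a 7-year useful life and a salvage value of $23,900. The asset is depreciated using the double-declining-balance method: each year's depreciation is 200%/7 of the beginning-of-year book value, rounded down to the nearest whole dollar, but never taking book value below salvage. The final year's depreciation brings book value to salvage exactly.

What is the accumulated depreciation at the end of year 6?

$286,826

Depreciable base = $330,755 − $23,900 = $306,855.
Year 1: ⌊$330,755 × 200%/7⌋ = $94,501. Book value $236,254.
Year 2: ⌊$236,254 × 200%/7⌋ = $67,501. Book value $168,753.
Year 3: ⌊$168,753 × 200%/7⌋ = $48,215. Book value $120,538.
Year 4: ⌊$120,538 × 200%/7⌋ = $34,439. Book value $86,099.
Year 5: ⌊$86,099 × 200%/7⌋ = $24,599. Book value $61,500.
Year 6: ⌊$61,500 × 200%/7⌋ = $17,571. Book value $43,929.
Accumulated through year 6 = $330,755 − $43,929 = $286,826.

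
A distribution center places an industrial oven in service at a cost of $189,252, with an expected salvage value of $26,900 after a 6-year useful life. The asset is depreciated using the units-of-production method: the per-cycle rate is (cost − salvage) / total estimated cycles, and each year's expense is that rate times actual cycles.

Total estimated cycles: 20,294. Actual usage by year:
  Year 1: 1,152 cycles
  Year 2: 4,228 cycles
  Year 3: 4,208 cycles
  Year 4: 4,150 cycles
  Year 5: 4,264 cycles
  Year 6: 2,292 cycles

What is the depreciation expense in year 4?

$33,200

Depreciable base = $189,252 − $26,900 = $162,352.
Rate = $162,352 / 20,294 cycles = $8 per cycle.
Year 1: 1,152 × $8 = $9,216. Book value $180,036.
Year 2: 4,228 × $8 = $33,824. Book value $146,212.
Year 3: 4,208 × $8 = $33,664. Book value $112,548.
Year 4: 4,150 × $8 = $33,200. Book value $79,348.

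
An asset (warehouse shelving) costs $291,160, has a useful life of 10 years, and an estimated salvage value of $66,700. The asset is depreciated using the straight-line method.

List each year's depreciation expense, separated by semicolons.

$22,446; $22,446; $22,446; $22,446; $22,446; $22,446; $22,446; $22,446; $22,446; $22,446

Depreciable base = $291,160 − $66,700 = $224,460.
Annual expense = $224,460 / 10 = $22,446.
End of year 1: book value $268,714.
End of year 2: book value $246,268.
End of year 3: book value $223,822.
End of year 4: book value $201,376.
End of year 5: book value $178,930.
End of year 6: book value $156,484.
End of year 7: book value $134,038.
End of year 8: book value $111,592.
End of year 9: book value $89,146.
End of year 10: book value $66,700.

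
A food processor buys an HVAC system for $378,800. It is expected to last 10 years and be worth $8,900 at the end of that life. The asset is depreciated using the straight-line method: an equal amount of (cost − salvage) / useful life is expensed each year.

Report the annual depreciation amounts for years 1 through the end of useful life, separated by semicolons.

Depreciable base = $378,800 − $8,900 = $369,900.
Annual expense = $369,900 / 10 = $36,990.
End of year 1: book value $341,810.
End of year 2: book value $304,820.
End of year 3: book value $267,830.
End of year 4: book value $230,840.
End of year 5: book value $193,850.
End of year 6: book value $156,860.
End of year 7: book value $119,870.
End of year 8: book value $82,880.
End of year 9: book value $45,890.
End of year 10: book value $8,900.

$36,990; $36,990; $36,990; $36,990; $36,990; $36,990; $36,990; $36,990; $36,990; $36,990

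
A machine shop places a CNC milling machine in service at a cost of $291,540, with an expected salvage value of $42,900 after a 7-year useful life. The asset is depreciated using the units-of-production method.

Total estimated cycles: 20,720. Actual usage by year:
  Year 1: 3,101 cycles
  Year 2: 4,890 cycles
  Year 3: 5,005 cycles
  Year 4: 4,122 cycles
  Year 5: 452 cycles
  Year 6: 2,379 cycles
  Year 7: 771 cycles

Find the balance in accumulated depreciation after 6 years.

Depreciable base = $291,540 − $42,900 = $248,640.
Rate = $248,640 / 20,720 cycles = $12 per cycle.
Year 1: 3,101 × $12 = $37,212. Book value $254,328.
Year 2: 4,890 × $12 = $58,680. Book value $195,648.
Year 3: 5,005 × $12 = $60,060. Book value $135,588.
Year 4: 4,122 × $12 = $49,464. Book value $86,124.
Year 5: 452 × $12 = $5,424. Book value $80,700.
Year 6: 2,379 × $12 = $28,548. Book value $52,152.
Accumulated through year 6 = $291,540 − $52,152 = $239,388.

$239,388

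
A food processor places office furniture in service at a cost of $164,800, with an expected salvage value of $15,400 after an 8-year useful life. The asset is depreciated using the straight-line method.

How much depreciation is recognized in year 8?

$18,675

Depreciable base = $164,800 − $15,400 = $149,400.
Annual expense = $149,400 / 8 = $18,675.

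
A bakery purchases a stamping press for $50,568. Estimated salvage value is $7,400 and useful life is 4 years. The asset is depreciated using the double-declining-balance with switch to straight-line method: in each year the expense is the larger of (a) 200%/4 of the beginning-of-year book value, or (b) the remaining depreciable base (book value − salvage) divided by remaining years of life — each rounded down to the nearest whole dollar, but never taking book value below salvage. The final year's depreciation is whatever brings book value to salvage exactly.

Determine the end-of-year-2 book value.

$12,642

Depreciable base = $50,568 − $7,400 = $43,168.
Year 1: DB = ⌊$50,568 × 200%/4⌋ = $25,284; SL = ⌊$43,168/4⌋ = $10,792 → take DB $25,284. Book value $25,284.
Year 2: DB = ⌊$25,284 × 200%/4⌋ = $12,642; SL = ⌊$17,884/3⌋ = $5,961 → take DB $12,642. Book value $12,642.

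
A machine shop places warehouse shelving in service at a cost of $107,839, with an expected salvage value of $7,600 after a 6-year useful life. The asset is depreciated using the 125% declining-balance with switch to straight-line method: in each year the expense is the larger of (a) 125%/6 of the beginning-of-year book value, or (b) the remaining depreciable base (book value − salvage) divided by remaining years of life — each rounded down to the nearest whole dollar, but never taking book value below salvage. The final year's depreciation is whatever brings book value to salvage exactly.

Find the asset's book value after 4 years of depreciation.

$37,594

Depreciable base = $107,839 − $7,600 = $100,239.
Year 1: DB = ⌊$107,839 × 125%/6⌋ = $22,466; SL = ⌊$100,239/6⌋ = $16,706 → take DB $22,466. Book value $85,373.
Year 2: DB = ⌊$85,373 × 125%/6⌋ = $17,786; SL = ⌊$77,773/5⌋ = $15,554 → take DB $17,786. Book value $67,587.
Year 3: DB = ⌊$67,587 × 125%/6⌋ = $14,080; SL = ⌊$59,987/4⌋ = $14,996 → take SL $14,996. Book value $52,591.
Year 4: DB = ⌊$52,591 × 125%/6⌋ = $10,956; SL = ⌊$44,991/3⌋ = $14,997 → take SL $14,997. Book value $37,594.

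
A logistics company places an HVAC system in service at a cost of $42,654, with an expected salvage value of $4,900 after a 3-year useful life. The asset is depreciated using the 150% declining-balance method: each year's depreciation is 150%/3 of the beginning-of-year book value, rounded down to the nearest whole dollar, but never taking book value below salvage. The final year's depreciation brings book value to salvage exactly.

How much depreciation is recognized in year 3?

$5,764

Depreciable base = $42,654 − $4,900 = $37,754.
Year 1: ⌊$42,654 × 150%/3⌋ = $21,327. Book value $21,327.
Year 2: ⌊$21,327 × 150%/3⌋ = $10,663. Book value $10,664.
Year 3 (final): $10,664 − $4,900 = $5,764. Book value $4,900.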